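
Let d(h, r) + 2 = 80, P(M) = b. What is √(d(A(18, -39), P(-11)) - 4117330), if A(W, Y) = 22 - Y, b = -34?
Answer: 2*I*√1029313 ≈ 2029.1*I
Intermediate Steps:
P(M) = -34
d(h, r) = 78 (d(h, r) = -2 + 80 = 78)
√(d(A(18, -39), P(-11)) - 4117330) = √(78 - 4117330) = √(-4117252) = 2*I*√1029313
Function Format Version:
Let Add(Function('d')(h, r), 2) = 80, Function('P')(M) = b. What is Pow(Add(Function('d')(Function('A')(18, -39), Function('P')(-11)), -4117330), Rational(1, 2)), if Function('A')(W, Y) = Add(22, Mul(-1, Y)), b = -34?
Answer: Mul(2, I, Pow(1029313, Rational(1, 2))) ≈ Mul(2029.1, I)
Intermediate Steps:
Function('P')(M) = -34
Function('d')(h, r) = 78 (Function('d')(h, r) = Add(-2, 80) = 78)
Pow(Add(Function('d')(Function('A')(18, -39), Function('P')(-11)), -4117330), Rational(1, 2)) = Pow(Add(78, -4117330), Rational(1, 2)) = Pow(-4117252, Rational(1, 2)) = Mul(2, I, Pow(1029313, Rational(1, 2)))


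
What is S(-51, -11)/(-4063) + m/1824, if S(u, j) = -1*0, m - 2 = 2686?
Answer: 28/19 ≈ 1.4737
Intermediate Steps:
m = 2688 (m = 2 + 2686 = 2688)
S(u, j) = 0
S(-51, -11)/(-4063) + m/1824 = 0/(-4063) + 2688/1824 = 0*(-1/4063) + 2688*(1/1824) = 0 + 28/19 = 28/19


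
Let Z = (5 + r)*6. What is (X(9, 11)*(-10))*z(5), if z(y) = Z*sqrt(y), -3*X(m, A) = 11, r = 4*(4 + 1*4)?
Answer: 8140*sqrt(5) ≈ 18202.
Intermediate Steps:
r = 32 (r = 4*(4 + 4) = 4*8 = 32)
X(m, A) = -11/3 (X(m, A) = -1/3*11 = -11/3)
Z = 222 (Z = (5 + 32)*6 = 37*6 = 222)
z(y) = 222*sqrt(y)
(X(9, 11)*(-10))*z(5) = (-11/3*(-10))*(222*sqrt(5)) = 110*(222*sqrt(5))/3 = 8140*sqrt(5)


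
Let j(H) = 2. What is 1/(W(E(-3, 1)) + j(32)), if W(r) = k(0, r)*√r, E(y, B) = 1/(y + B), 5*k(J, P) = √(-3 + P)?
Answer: 200/393 + 10*√7/393 ≈ 0.57623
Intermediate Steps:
k(J, P) = √(-3 + P)/5
E(y, B) = 1/(B + y)
W(r) = √r*√(-3 + r)/5 (W(r) = (√(-3 + r)/5)*√r = √r*√(-3 + r)/5)
1/(W(E(-3, 1)) + j(32)) = 1/(√(1/(1 - 3))*√(-3 + 1/(1 - 3))/5 + 2) = 1/(√(1/(-2))*√(-3 + 1/(-2))/5 + 2) = 1/(√(-½)*√(-3 - ½)/5 + 2) = 1/((I*√2/2)*√(-7/2)/5 + 2) = 1/((I*√2/2)*(I*√14/2)/5 + 2) = 1/(-√7/10 + 2) = 1/(2 - √7/10)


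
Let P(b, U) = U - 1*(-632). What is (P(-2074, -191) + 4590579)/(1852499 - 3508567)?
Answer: -1147755/414017 ≈ -2.7722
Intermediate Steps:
P(b, U) = 632 + U (P(b, U) = U + 632 = 632 + U)
(P(-2074, -191) + 4590579)/(1852499 - 3508567) = ((632 - 191) + 4590579)/(1852499 - 3508567) = (441 + 4590579)/(-1656068) = 4591020*(-1/1656068) = -1147755/414017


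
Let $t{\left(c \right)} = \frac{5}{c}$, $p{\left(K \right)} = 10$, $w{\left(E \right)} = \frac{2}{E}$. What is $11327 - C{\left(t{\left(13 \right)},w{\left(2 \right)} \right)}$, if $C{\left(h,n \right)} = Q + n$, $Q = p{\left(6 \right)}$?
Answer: $11316$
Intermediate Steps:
$Q = 10$
$C{\left(h,n \right)} = 10 + n$
$11327 - C{\left(t{\left(13 \right)},w{\left(2 \right)} \right)} = 11327 - \left(10 + \frac{2}{2}\right) = 11327 - \left(10 + 2 \cdot \frac{1}{2}\right) = 11327 - \left(10 + 1\right) = 11327 - 11 = 11316$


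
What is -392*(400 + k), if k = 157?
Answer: -218344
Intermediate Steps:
-392*(400 + k) = -392*(400 + 157) = -392*557 = -218344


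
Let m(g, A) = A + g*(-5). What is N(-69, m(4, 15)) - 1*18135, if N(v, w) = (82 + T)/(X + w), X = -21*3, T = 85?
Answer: -1233347/68 ≈ -18137.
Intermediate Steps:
X = -63
m(g, A) = A - 5*g
N(v, w) = 167/(-63 + w) (N(v, w) = (82 + 85)/(-63 + w) = 167/(-63 + w))
N(-69, m(4, 15)) - 1*18135 = 167/(-63 + (15 - 5*4)) - 1*18135 = 167/(-63 + (15 - 20)) - 18135 = 167/(-63 - 5) - 18135 = 167/(-68) - 18135 = 167*(-1/68) - 18135 = -167/68 - 18135 = -1233347/68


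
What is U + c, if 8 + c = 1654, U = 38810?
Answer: 40456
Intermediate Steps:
c = 1646 (c = -8 + 1654 = 1646)
U + c = 38810 + 1646 = 40456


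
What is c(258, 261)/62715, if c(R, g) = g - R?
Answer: 1/20905 ≈ 4.7835e-5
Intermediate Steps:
c(258, 261)/62715 = (261 - 1*258)/62715 = (261 - 258)*(1/62715) = 3*(1/62715) = 1/20905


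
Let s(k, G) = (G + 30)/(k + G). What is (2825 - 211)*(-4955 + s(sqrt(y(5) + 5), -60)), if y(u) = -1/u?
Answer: -9700344880/749 + 6535*sqrt(30)/749 ≈ -1.2951e+7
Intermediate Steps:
s(k, G) = (30 + G)/(G + k)
(2825 - 211)*(-4955 + s(sqrt(y(5) + 5), -60)) = (2825 - 211)*(-4955 + (30 - 60)/(-60 + sqrt(-1/5 + 5))) = 2614*(-4955 - 30/(-60 + sqrt(-1*1/5 + 5))) = 2614*(-4955 - 30/(-60 + sqrt(-1/5 + 5))) = 2614*(-4955 - 30/(-60 + sqrt(24/5))) = 2614*(-4955 - 30/(-60 + 2*sqrt(30)/5)) = -12952370 - 78420/(-60 + 2*sqrt(30)/5)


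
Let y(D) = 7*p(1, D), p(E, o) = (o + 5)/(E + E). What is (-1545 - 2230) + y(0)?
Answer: -7515/2 ≈ -3757.5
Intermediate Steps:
p(E, o) = (5 + o)/(2*E) (p(E, o) = (5 + o)/((2*E)) = (5 + o)*(1/(2*E)) = (5 + o)/(2*E))
y(D) = 35/2 + 7*D/2 (y(D) = 7*((1/2)*(5 + D)/1) = 7*((1/2)*1*(5 + D)) = 7*(5/2 + D/2) = 35/2 + 7*D/2)
(-1545 - 2230) + y(0) = (-1545 - 2230) + (35/2 + (7/2)*0) = -3775 + (35/2 + 0) = -3775 + 35/2 = -7515/2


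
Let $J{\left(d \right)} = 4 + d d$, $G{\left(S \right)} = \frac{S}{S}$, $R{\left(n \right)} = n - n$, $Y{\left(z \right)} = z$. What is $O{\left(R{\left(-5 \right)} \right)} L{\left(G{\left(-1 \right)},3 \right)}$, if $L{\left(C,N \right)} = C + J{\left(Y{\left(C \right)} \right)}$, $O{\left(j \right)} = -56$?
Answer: $-336$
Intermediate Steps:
$R{\left(n \right)} = 0$
$G{\left(S \right)} = 1$
$J{\left(d \right)} = 4 + d^{2}$
$L{\left(C,N \right)} = 4 + C + C^{2}$ ($L{\left(C,N \right)} = C + \left(4 + C^{2}\right) = 4 + C + C^{2}$)
$O{\left(R{\left(-5 \right)} \right)} L{\left(G{\left(-1 \right)},3 \right)} = - 56 \left(4 + 1 + 1^{2}\right) = - 56 \left(4 + 1 + 1\right) = \left(-56\right) 6 = -336$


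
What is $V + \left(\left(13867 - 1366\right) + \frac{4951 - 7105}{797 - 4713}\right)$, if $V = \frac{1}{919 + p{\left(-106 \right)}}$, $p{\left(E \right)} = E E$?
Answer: $\frac{27048228853}{2163590} \approx 12502.0$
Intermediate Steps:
$p{\left(E \right)} = E^{2}$
$V = \frac{1}{12155}$ ($V = \frac{1}{919 + \left(-106\right)^{2}} = \frac{1}{919 + 11236} = \frac{1}{12155} \approx 8.2271 \cdot 10^{-5}$)
$V + \left(\left(13867 - 1366\right) + \frac{4951 - 7105}{797 - 4713}\right) = \frac{1}{12155} + \left(\left(13867 - 1366\right) + \frac{4951 - 7105}{797 - 4713}\right) = \frac{1}{12155} + \left(12501 - \frac{2154}{-3916}\right) = \frac{1}{12155} + \left(12501 - - \frac{1077}{1958}\right) = \frac{1}{12155} + \left(12501 + \frac{1077}{1958}\right) = \frac{1}{12155} + \frac{24478035}{1958} = \frac{27048228853}{2163590}$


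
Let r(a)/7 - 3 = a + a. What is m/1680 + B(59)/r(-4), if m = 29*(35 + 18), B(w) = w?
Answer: -37/48 ≈ -0.77083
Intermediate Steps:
r(a) = 21 + 14*a (r(a) = 21 + 7*(a + a) = 21 + 7*(2*a) = 21 + 14*a)
m = 1537 (m = 29*53 = 1537)
m/1680 + B(59)/r(-4) = 1537/1680 + 59/(21 + 14*(-4)) = 1537*(1/1680) + 59/(21 - 56) = 1537/1680 + 59/(-35) = 1537/1680 + 59*(-1/35) = 1537/1680 - 59/35 = -37/48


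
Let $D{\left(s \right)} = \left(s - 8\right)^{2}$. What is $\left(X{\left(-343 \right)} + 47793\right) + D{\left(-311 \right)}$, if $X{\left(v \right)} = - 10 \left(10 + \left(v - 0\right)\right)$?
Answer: $152884$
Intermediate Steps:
$D{\left(s \right)} = \left(-8 + s\right)^{2}$
$X{\left(v \right)} = -100 - 10 v$ ($X{\left(v \right)} = - 10 \left(10 + \left(v + 0\right)\right) = - 10 \left(10 + v\right) = -100 - 10 v$)
$\left(X{\left(-343 \right)} + 47793\right) + D{\left(-311 \right)} = \left(\left(-100 - -3430\right) + 47793\right) + \left(-8 - 311\right)^{2} = \left(\left(-100 + 3430\right) + 47793\right) + \left(-319\right)^{2} = \left(3330 + 47793\right) + 101761 = 51123 + 101761 = 152884$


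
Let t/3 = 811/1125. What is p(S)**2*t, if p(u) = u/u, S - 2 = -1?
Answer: 811/375 ≈ 2.1627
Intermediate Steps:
S = 1 (S = 2 - 1 = 1)
p(u) = 1
t = 811/375 (t = 3*(811/1125) = 811/375 ≈ 2.1627)
p(S)**2*t = 1**2*(811/375) = 1*(811/375) = 811/375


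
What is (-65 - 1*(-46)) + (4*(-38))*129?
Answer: -19627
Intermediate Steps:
(-65 - 1*(-46)) + (4*(-38))*129 = (-65 + 46) - 152*129 = -19 - 19608 = -19627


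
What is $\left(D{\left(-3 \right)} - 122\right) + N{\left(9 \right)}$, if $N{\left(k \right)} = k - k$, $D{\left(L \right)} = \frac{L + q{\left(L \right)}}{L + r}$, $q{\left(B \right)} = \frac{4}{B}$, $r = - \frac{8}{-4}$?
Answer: $- \frac{353}{3} \approx -117.67$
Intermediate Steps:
$r = 2$ ($r = \left(-8\right) \left(- \frac{1}{4}\right) = 2$)
$D{\left(L \right)} = \frac{L + \frac{4}{L}}{2 + L}$ ($D{\left(L \right)} = \frac{L + \frac{4}{L}}{L + 2} = \frac{L + \frac{4}{L}}{2 + L}$)
$N{\left(k \right)} = 0$
$\left(D{\left(-3 \right)} - 122\right) + N{\left(9 \right)} = \left(\frac{4 + \left(-3\right)^{2}}{\left(-3\right) \left(2 - 3\right)} - 122\right) + 0 = \left(- \frac{4 + 9}{3 \left(-1\right)} - 122\right) + 0 = \left(\left(- \frac{1}{3}\right) \left(-1\right) 13 - 122\right) + 0 = \left(\frac{13}{3} - 122\right) + 0 = - \frac{353}{3} + 0 = - \frac{353}{3}$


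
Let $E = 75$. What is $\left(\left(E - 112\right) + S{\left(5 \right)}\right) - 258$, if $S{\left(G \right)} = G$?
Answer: $-290$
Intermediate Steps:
$\left(\left(E - 112\right) + S{\left(5 \right)}\right) - 258 = \left(\left(75 - 112\right) + 5\right) - 258 = \left(-37 + 5\right) - 258 = -32 - 258 = -290$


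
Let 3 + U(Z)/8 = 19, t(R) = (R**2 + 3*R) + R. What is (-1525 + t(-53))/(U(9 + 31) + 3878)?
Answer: 536/2003 ≈ 0.26760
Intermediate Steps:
t(R) = R**2 + 4*R
U(Z) = 128 (U(Z) = -24 + 8*19 = -24 + 152 = 128)
(-1525 + t(-53))/(U(9 + 31) + 3878) = (-1525 - 53*(4 - 53))/(128 + 3878) = (-1525 - 53*(-49))/4006 = (-1525 + 2597)*(1/4006) = 1072*(1/4006) = 536/2003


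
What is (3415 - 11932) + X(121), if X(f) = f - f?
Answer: -8517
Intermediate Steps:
X(f) = 0
(3415 - 11932) + X(121) = (3415 - 11932) + 0 = -8517 + 0 = -8517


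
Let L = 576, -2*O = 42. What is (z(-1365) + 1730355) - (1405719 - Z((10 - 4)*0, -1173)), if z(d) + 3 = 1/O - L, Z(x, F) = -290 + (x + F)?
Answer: 6774473/21 ≈ 3.2259e+5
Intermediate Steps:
O = -21 (O = -1/2*42 = -21)
Z(x, F) = -290 + F + x (Z(x, F) = -290 + (F + x) = -290 + F + x)
z(d) = -12160/21 (z(d) = -3 + (1/(-21) - 1*576) = -3 + (-1/21 - 576) = -3 - 12097/21 = -12160/21)
(z(-1365) + 1730355) - (1405719 - Z((10 - 4)*0, -1173)) = (-12160/21 + 1730355) - (1405719 - (-290 - 1173 + (10 - 4)*0)) = 36325295/21 - (1405719 - (-290 - 1173 + 6*0)) = 36325295/21 - (1405719 - (-290 - 1173 + 0)) = 36325295/21 - (1405719 - 1*(-1463)) = 36325295/21 - (1405719 + 1463) = 36325295/21 - 1*1407182 = 36325295/21 - 1407182 = 6774473/21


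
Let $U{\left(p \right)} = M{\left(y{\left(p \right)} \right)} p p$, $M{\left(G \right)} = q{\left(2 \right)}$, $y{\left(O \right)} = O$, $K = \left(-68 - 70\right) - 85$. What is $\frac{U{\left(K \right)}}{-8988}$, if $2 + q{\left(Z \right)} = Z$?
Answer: $0$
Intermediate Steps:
$q{\left(Z \right)} = -2 + Z$
$K = -223$ ($K = -138 - 85 = -223$)
$M{\left(G \right)} = 0$ ($M{\left(G \right)} = -2 + 2 = 0$)
$U{\left(p \right)} = 0$ ($U{\left(p \right)} = 0 p p = 0 p = 0$)
$\frac{U{\left(K \right)}}{-8988} = \frac{0}{-8988} = 0 \left(- \frac{1}{8988}\right) = 0$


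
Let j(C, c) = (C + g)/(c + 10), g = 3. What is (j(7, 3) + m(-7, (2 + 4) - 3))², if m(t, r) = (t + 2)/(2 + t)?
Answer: 529/169 ≈ 3.1302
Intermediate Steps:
j(C, c) = (3 + C)/(10 + c) (j(C, c) = (C + 3)/(c + 10) = (3 + C)/(10 + c))
m(t, r) = 1 (m(t, r) = (2 + t)/(2 + t) = 1)
(j(7, 3) + m(-7, (2 + 4) - 3))² = ((3 + 7)/(10 + 3) + 1)² = (10/13 + 1)² = (23/13)² = 529/169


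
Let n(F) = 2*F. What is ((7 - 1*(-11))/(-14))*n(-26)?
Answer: 468/7 ≈ 66.857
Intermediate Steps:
((7 - 1*(-11))/(-14))*n(-26) = ((7 - 1*(-11))/(-14))*(2*(-26)) = ((7 + 11)*(-1/14))*(-52) = (18*(-1/14))*(-52) = -9/7*(-52) = 468/7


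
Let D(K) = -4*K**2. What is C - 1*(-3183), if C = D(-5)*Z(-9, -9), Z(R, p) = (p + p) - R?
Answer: 4083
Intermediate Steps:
Z(R, p) = -R + 2*p (Z(R, p) = 2*p - R = -R + 2*p)
C = 900 (C = (-4*(-5)**2)*(-1*(-9) + 2*(-9)) = (-4*25)*(9 - 18) = -100*(-9) = 900)
C - 1*(-3183) = 900 - 1*(-3183) = 900 + 3183 = 4083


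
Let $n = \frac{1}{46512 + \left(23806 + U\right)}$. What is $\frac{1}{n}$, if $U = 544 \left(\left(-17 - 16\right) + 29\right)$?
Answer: $68142$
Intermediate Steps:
$U = -2176$ ($U = 544 \left(-33 + 29\right) = 544 \left(-4\right) = -2176$)
$n = \frac{1}{68142}$ ($n = \frac{1}{46512 + \left(23806 - 2176\right)} = \frac{1}{46512 + 21630} = \frac{1}{68142} \approx 1.4675 \cdot 10^{-5}$)
$\frac{1}{n} = \frac{1}{\frac{1}{68142}} = 68142$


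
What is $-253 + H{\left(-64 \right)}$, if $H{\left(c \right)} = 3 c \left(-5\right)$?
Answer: $707$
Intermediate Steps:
$H{\left(c \right)} = - 15 c$
$-253 + H{\left(-64 \right)} = -253 - -960 = -253 + 960 = 707$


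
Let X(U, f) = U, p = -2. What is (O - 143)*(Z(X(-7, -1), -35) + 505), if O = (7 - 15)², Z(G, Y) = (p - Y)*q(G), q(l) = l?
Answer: -21646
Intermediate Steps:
Z(G, Y) = G*(-2 - Y) (Z(G, Y) = (-2 - Y)*G = G*(-2 - Y))
O = 64 (O = (-8)² = 64)
(O - 143)*(Z(X(-7, -1), -35) + 505) = (64 - 143)*(-1*(-7)*(2 - 35) + 505) = -79*(-1*(-7)*(-33) + 505) = -79*(-231 + 505) = -79*274 = -21646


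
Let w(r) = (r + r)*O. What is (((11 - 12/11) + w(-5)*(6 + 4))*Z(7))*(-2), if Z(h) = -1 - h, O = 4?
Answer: -68656/11 ≈ -6241.5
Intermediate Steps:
w(r) = 8*r (w(r) = (r + r)*4 = (2*r)*4 = 8*r)
(((11 - 12/11) + w(-5)*(6 + 4))*Z(7))*(-2) = (((11 - 12/11) + (8*(-5))*(6 + 4))*(-1 - 1*7))*(-2) = (((11 - 12*1/11) - 40*10)*(-1 - 7))*(-2) = (((11 - 12/11) - 400)*(-8))*(-2) = ((109/11 - 400)*(-8))*(-2) = -4291/11*(-8)*(-2) = (34328/11)*(-2) = -68656/11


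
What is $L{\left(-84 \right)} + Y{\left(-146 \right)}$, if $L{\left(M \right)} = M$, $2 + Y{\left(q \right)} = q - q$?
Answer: $-86$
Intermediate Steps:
$Y{\left(q \right)} = -2$ ($Y{\left(q \right)} = -2 + \left(q - q\right) = -2 + 0 = -2$)
$L{\left(-84 \right)} + Y{\left(-146 \right)} = -84 - 2 = -86$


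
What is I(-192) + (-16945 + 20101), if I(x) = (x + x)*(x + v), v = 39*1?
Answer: 61908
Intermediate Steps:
v = 39
I(x) = 2*x*(39 + x) (I(x) = (x + x)*(x + 39) = (2*x)*(39 + x) = 2*x*(39 + x))
I(-192) + (-16945 + 20101) = 2*(-192)*(39 - 192) + (-16945 + 20101) = 2*(-192)*(-153) + 3156 = 58752 + 3156 = 61908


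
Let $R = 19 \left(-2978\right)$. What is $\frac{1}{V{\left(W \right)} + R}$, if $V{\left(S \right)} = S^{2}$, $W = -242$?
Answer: $\frac{1}{1982} \approx 0.00050454$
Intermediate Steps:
$R = -56582$
$\frac{1}{V{\left(W \right)} + R} = \frac{1}{\left(-242\right)^{2} - 56582} = \frac{1}{58564 - 56582} = \frac{1}{1982}$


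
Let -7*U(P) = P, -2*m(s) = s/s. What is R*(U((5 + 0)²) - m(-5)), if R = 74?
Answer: -1591/7 ≈ -227.29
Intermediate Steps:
m(s) = -½ (m(s) = -s/(2*s) = -½*1 = -½)
U(P) = -P/7
R*(U((5 + 0)²) - m(-5)) = 74*(-(5 + 0)²/7 - 1*(-½)) = 74*(-⅐*5² + ½) = 74*(-⅐*25 + ½) = 74*(-25/7 + ½) = 74*(-43/14) = -1591/7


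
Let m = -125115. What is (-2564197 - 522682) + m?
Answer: -3211994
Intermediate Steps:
(-2564197 - 522682) + m = (-2564197 - 522682) - 125115 = -3086879 - 125115 = -3211994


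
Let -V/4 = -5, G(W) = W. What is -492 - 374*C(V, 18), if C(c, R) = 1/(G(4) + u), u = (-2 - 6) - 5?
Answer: -4054/9 ≈ -450.44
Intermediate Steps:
u = -13 (u = -8 - 5 = -13)
V = 20 (V = -4*(-5) = 20)
C(c, R) = -1/9 (C(c, R) = 1/(4 - 13) = 1/(-9) = -1/9)
-492 - 374*C(V, 18) = -492 - 374*(-1/9) = -492 + 374/9 = -4054/9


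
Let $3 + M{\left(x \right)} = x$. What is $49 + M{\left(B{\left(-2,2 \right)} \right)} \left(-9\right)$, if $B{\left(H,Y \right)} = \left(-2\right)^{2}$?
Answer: $40$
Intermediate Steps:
$B{\left(H,Y \right)} = 4$
$M{\left(x \right)} = -3 + x$
$49 + M{\left(B{\left(-2,2 \right)} \right)} \left(-9\right) = 49 + \left(-3 + 4\right) \left(-9\right) = 49 + 1 \left(-9\right) = 49 - 9 = 40$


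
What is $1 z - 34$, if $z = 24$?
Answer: $-10$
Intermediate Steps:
$1 z - 34 = 1 \cdot 24 - 34 = 24 - 34 = -10$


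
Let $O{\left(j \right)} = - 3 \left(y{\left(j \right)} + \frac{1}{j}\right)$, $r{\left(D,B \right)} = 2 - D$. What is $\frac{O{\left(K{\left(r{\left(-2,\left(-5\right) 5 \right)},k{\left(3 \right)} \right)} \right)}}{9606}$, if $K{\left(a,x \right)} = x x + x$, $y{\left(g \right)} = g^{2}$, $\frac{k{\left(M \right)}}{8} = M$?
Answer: $- \frac{216000001}{1921200} \approx -112.43$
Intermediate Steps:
$k{\left(M \right)} = 8 M$
$K{\left(a,x \right)} = x + x^{2}$ ($K{\left(a,x \right)} = x^{2} + x = x + x^{2}$)
$O{\left(j \right)} = - \frac{3}{j} - 3 j^{2}$ ($O{\left(j \right)} = - 3 \left(j^{2} + \frac{1}{j}\right) = - 3 \left(\frac{1}{j} + j^{2}\right) = - \frac{3}{j} - 3 j^{2}$)
$\frac{O{\left(K{\left(r{\left(-2,\left(-5\right) 5 \right)},k{\left(3 \right)} \right)} \right)}}{9606} = \frac{3 \frac{1}{8 \cdot 3 \left(1 + 8 \cdot 3\right)} \left(-1 - \left(8 \cdot 3 \left(1 + 8 \cdot 3\right)\right)^{3}\right)}{9606} = \frac{3 \left(-1 - \left(24 \left(1 + 24\right)\right)^{3}\right)}{24 \left(1 + 24\right)} \frac{1}{9606} = \frac{3 \left(-1 - \left(24 \cdot 25\right)^{3}\right)}{24 \cdot 25} \cdot \frac{1}{9606} = \frac{3 \left(-1 - 600^{3}\right)}{600} \cdot \frac{1}{9606} = 3 \cdot \frac{1}{600} \left(-1 - 216000000\right) \frac{1}{9606} = 3 \cdot \frac{1}{600} \left(-216000001\right) \frac{1}{9606} = \left(- \frac{216000001}{200}\right) \frac{1}{9606} = - \frac{216000001}{1921200}$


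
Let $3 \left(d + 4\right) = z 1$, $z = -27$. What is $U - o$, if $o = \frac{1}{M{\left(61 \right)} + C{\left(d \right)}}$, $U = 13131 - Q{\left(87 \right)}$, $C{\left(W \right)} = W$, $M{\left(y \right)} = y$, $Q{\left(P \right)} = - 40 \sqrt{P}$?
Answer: $\frac{630287}{48} + 40 \sqrt{87} \approx 13504.0$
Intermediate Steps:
$d = -13$ ($d = -4 + \frac{\left(-27\right) 1}{3} = -4 + \frac{1}{3} \left(-27\right) = -4 - 9 = -13$)
$U = 13131 + 40 \sqrt{87}$ ($U = 13131 - - 40 \sqrt{87} = 13131 + 40 \sqrt{87} \approx 13504.0$)
$o = \frac{1}{48}$ ($o = \frac{1}{61 - 13} = \frac{1}{48} \approx 0.020833$)
$U - o = \left(13131 + 40 \sqrt{87}\right) - \frac{1}{48} = \frac{630287}{48} + 40 \sqrt{87}$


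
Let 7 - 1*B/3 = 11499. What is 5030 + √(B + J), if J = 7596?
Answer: 5030 + 16*I*√105 ≈ 5030.0 + 163.95*I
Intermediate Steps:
B = -34476 (B = 21 - 3*11499 = 21 - 34497 = -34476)
5030 + √(B + J) = 5030 + √(-34476 + 7596) = 5030 + √(-26880) = 5030 + 16*I*√105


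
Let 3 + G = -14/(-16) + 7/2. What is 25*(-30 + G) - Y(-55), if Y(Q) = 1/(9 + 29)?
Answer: -108779/152 ≈ -715.65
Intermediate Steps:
Y(Q) = 1/38
G = 11/8 (G = -3 + (-14/(-16) + 7/2) = -3 + (-14*(-1/16) + 7*(1/2)) = -3 + (7/8 + 7/2) = -3 + 35/8 = 11/8 ≈ 1.3750)
25*(-30 + G) - Y(-55) = 25*(-30 + 11/8) - 1*1/38 = 25*(-229/8) - 1/38 = -5725/8 - 1/38 = -108779/152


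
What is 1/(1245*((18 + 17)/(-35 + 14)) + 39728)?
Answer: 1/37653 ≈ 2.6558e-5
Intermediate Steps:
1/(1245*((18 + 17)/(-35 + 14)) + 39728) = 1/(1245*(35/(-21)) + 39728) = 1/(1245*(35*(-1/21)) + 39728) = 1/(1245*(-5/3) + 39728) = 1/(-2075 + 39728) = 1/37653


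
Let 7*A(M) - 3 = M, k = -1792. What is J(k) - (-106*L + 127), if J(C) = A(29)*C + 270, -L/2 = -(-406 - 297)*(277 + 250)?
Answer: -78550021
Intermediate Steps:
L = -740962 (L = -(-2)*(-406 - 297)*(277 + 250) = -(-2)*(-703*527) = -(-2)*(-370481) = -2*370481 = -740962)
A(M) = 3/7 + M/7
J(C) = 270 + 32*C/7 (J(C) = (3/7 + (1/7)*29)*C + 270 = (3/7 + 29/7)*C + 270 = 32*C/7 + 270 = 270 + 32*C/7)
J(k) - (-106*L + 127) = (270 + (32/7)*(-1792)) - (-106*(-740962) + 127) = (270 - 8192) - (78541972 + 127) = -7922 - 1*78542099 = -7922 - 78542099 = -78550021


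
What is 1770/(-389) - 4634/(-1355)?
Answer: -595724/527095 ≈ -1.1302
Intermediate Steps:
1770/(-389) - 4634/(-1355) = 1770*(-1/389) - 4634*(-1/1355) = -1770/389 + 4634/1355 = -595724/527095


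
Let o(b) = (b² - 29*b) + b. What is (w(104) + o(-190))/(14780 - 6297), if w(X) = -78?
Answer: 41342/8483 ≈ 4.8735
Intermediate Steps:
o(b) = b² - 28*b
(w(104) + o(-190))/(14780 - 6297) = (-78 - 190*(-28 - 190))/(14780 - 6297) = (-78 - 190*(-218))/8483 = (-78 + 41420)*(1/8483) = 41342*(1/8483) = 41342/8483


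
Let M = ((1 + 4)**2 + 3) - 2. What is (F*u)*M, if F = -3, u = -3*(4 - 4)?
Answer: 0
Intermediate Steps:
M = 26 (M = (5**2 + 3) - 2 = (25 + 3) - 2 = 28 - 2 = 26)
u = 0 (u = -3*0 = 0)
(F*u)*M = -3*0*26 = 0*26 = 0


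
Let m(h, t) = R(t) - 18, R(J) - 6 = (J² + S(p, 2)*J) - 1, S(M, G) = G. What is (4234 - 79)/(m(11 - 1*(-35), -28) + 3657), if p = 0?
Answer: 4155/4372 ≈ 0.95037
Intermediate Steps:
R(J) = 5 + J² + 2*J (R(J) = 6 + ((J² + 2*J) - 1) = 6 + (-1 + J² + 2*J) = 5 + J² + 2*J)
m(h, t) = -13 + t² + 2*t (m(h, t) = (5 + t² + 2*t) - 18 = -13 + t² + 2*t)
(4234 - 79)/(m(11 - 1*(-35), -28) + 3657) = (4234 - 79)/((-13 + (-28)² + 2*(-28)) + 3657) = 4155/((-13 + 784 - 56) + 3657) = 4155/(715 + 3657) = 4155/4372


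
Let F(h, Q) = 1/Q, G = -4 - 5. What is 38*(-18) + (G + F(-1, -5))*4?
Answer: -3604/5 ≈ -720.80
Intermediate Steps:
G = -9
38*(-18) + (G + F(-1, -5))*4 = 38*(-18) + (-9 + 1/(-5))*4 = -684 + (-9 - ⅕)*4 = -684 - 46/5*4 = -684 - 184/5 = -3604/5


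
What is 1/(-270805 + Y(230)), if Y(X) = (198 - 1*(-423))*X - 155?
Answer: -1/128130 ≈ -7.8046e-6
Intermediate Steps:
Y(X) = -155 + 621*X (Y(X) = (198 + 423)*X - 155 = 621*X - 155 = -155 + 621*X)
1/(-270805 + Y(230)) = 1/(-270805 + (-155 + 621*230)) = 1/(-270805 + (-155 + 142830)) = 1/(-270805 + 142675) = 1/(-128130) = -1/128130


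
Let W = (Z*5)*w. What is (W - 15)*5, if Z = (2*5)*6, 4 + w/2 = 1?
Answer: -9075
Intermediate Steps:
w = -6 (w = -8 + 2*1 = -8 + 2 = -6)
Z = 60 (Z = 10*6 = 60)
W = -1800 (W = (60*5)*(-6) = 300*(-6) = -1800)
(W - 15)*5 = (-1800 - 15)*5 = -1815*5 = -9075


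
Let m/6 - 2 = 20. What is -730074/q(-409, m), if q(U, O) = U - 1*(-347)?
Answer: 365037/31 ≈ 11775.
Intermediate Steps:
m = 132 (m = 12 + 6*20 = 12 + 120 = 132)
q(U, O) = 347 + U (q(U, O) = U + 347 = 347 + U)
-730074/q(-409, m) = -730074/(347 - 409) = -730074/(-62) = -730074*(-1/62) = 365037/31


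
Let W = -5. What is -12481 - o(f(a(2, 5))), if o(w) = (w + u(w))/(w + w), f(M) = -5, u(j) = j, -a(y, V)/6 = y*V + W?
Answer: -12482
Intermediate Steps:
a(y, V) = 30 - 6*V*y (a(y, V) = -6*(y*V - 5) = -6*(V*y - 5) = -6*(-5 + V*y) = 30 - 6*V*y)
o(w) = 1 (o(w) = (w + w)/(w + w) = (2*w)/((2*w)) = (2*w)*(1/(2*w)) = 1)
-12481 - o(f(a(2, 5))) = -12481 - 1*1 = -12481 - 1 = -12482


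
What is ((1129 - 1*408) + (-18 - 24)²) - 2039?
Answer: 446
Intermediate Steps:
((1129 - 1*408) + (-18 - 24)²) - 2039 = ((1129 - 408) + (-42)²) - 2039 = (721 + 1764) - 2039 = 2485 - 2039 = 446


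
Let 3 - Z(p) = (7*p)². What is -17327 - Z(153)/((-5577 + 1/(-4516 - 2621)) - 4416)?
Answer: -621974388970/35660021 ≈ -17442.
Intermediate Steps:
Z(p) = 3 - 49*p² (Z(p) = 3 - (7*p)² = 3 - 49*p²)
-17327 - Z(153)/((-5577 + 1/(-4516 - 2621)) - 4416) = -17327 - (3 - 49*153²)/((-5577 + 1/(-4516 - 2621)) - 4416) = -17327 - (3 - 49*23409)/((-5577 + 1/(-7137)) - 4416) = -17327 - (3 - 1147041)/((-5577 - 1/7137) - 4416) = -17327 - (-1147038)/(-39803050/7137 - 4416) = -17327 - (-1147038)/(-71320042/7137) = -17327 - (-1147038)*(-7137)/71320042 = -17327 - 1*4093205103/35660021 = -17327 - 4093205103/35660021 = -621974388970/35660021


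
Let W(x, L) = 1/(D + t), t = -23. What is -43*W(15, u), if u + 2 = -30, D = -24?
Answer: 43/47 ≈ 0.91489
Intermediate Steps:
u = -32 (u = -2 - 30 = -32)
W(x, L) = -1/47 (W(x, L) = 1/(-24 - 23) = 1/(-47) = -1/47)
-43*W(15, u) = -43*(-1/47) = 43/47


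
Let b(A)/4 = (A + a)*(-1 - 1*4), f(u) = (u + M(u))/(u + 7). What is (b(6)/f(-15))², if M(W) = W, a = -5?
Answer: 256/9 ≈ 28.444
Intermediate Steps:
f(u) = 2*u/(7 + u) (f(u) = (u + u)/(u + 7) = (2*u)/(7 + u) = 2*u/(7 + u))
b(A) = 100 - 20*A (b(A) = 4*((A - 5)*(-1 - 1*4)) = 4*((-5 + A)*(-1 - 4)) = 4*((-5 + A)*(-5)) = 4*(25 - 5*A) = 100 - 20*A)
(b(6)/f(-15))² = ((100 - 20*6)/((2*(-15)/(7 - 15))))² = ((100 - 120)/((2*(-15)/(-8))))² = (-20/(2*(-15)*(-⅛)))² = (-20/15/4)² = (-20*4/15)² = (-16/3)² = 256/9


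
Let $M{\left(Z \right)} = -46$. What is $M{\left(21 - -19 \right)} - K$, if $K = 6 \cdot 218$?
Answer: $-1354$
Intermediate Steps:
$K = 1308$
$M{\left(21 - -19 \right)} - K = -46 - 1308 = -1354$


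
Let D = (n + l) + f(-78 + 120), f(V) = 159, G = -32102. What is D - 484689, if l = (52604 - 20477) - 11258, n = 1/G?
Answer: -14884445423/32102 ≈ -4.6366e+5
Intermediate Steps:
n = -1/32102 (n = 1/(-32102) = -1/32102 ≈ -3.1151e-5)
l = 20869 (l = 32127 - 11258 = 20869)
D = 675040855/32102 (D = (-1/32102 + 20869) + 159 = 669936637/32102 + 159 = 675040855/32102 ≈ 21028.)
D - 484689 = 675040855/32102 - 484689 = -14884445423/32102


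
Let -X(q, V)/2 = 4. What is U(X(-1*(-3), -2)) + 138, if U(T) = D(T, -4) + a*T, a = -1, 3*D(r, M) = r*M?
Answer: 470/3 ≈ 156.67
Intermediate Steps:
D(r, M) = M*r/3 (D(r, M) = (r*M)/3 = (M*r)/3 = M*r/3)
X(q, V) = -8 (X(q, V) = -2*4 = -8)
U(T) = -7*T/3 (U(T) = (⅓)*(-4)*T - T = -4*T/3 - T = -7*T/3)
U(X(-1*(-3), -2)) + 138 = -7/3*(-8) + 138 = 56/3 + 138 = 470/3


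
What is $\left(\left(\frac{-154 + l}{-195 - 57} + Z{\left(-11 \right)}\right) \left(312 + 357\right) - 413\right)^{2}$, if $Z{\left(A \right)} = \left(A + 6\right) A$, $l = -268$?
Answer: $\frac{2480930559409}{1764} \approx 1.4064 \cdot 10^{9}$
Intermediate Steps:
$Z{\left(A \right)} = A \left(6 + A\right)$ ($Z{\left(A \right)} = \left(6 + A\right) A = A \left(6 + A\right)$)
$\left(\left(\frac{-154 + l}{-195 - 57} + Z{\left(-11 \right)}\right) \left(312 + 357\right) - 413\right)^{2} = \left(\left(\frac{-154 - 268}{-195 - 57} - 11 \left(6 - 11\right)\right) \left(312 + 357\right) - 413\right)^{2} = \left(\left(- \frac{422}{-252} - -55\right) 669 - 413\right)^{2} = \left(\left(\left(-422\right) \left(- \frac{1}{252}\right) + 55\right) 669 - 413\right)^{2} = \left(\left(\frac{211}{126} + 55\right) 669 - 413\right)^{2} = \left(\frac{7141}{126} \cdot 669 - 413\right)^{2} = \left(\frac{1592443}{42} - 413\right)^{2} = \left(\frac{1575097}{42}\right)^{2} = \frac{2480930559409}{1764}$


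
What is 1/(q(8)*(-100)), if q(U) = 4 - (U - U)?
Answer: -1/400 ≈ -0.0025000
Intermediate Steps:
q(U) = 4 (q(U) = 4 - 1*0 = 4 + 0 = 4)
1/(q(8)*(-100)) = 1/(4*(-100)) = 1/(-400) = -1/400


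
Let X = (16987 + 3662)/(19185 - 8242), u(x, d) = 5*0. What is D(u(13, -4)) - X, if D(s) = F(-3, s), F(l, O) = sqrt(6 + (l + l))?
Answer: -20649/10943 ≈ -1.8870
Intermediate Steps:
F(l, O) = sqrt(6 + 2*l)
u(x, d) = 0
D(s) = 0 (D(s) = sqrt(6 + 2*(-3)) = sqrt(6 - 6) = sqrt(0) = 0)
X = 20649/10943 ≈ 1.8870
D(u(13, -4)) - X = 0 - 1*20649/10943 = 0 - 20649/10943 = -20649/10943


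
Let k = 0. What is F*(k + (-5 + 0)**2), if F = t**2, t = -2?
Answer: 100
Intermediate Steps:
F = 4 (F = (-2)**2 = 4)
F*(k + (-5 + 0)**2) = 4*(0 + (-5 + 0)**2) = 4*(0 + (-5)**2) = 4*(0 + 25) = 4*25 = 100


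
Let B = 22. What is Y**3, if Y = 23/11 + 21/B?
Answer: 300763/10648 ≈ 28.246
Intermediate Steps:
Y = 67/22 (Y = 23/11 + 21/22 = 67/22 ≈ 3.0455)
Y**3 = (67/22)**3 = 300763/10648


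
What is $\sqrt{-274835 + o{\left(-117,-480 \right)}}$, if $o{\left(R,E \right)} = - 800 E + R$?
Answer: $2 \sqrt{27262} \approx 330.22$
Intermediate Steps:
$o{\left(R,E \right)} = R - 800 E$
$\sqrt{-274835 + o{\left(-117,-480 \right)}} = \sqrt{-274835 - -383883} = \sqrt{-274835 + \left(-117 + 384000\right)} = \sqrt{-274835 + 383883} = \sqrt{109048} = 2 \sqrt{27262}$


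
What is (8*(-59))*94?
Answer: -44368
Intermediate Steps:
(8*(-59))*94 = -472*94 = -44368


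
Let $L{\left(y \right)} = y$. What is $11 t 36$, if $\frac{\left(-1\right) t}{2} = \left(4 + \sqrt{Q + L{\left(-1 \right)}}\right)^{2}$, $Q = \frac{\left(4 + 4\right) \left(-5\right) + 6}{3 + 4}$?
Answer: $- \frac{56232}{7} - \frac{6336 i \sqrt{287}}{7} \approx -8033.1 - 15334.0 i$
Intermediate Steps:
$Q = - \frac{34}{7}$ ($Q = \frac{8 \left(-5\right) + 6}{7} = \left(-40 + 6\right) \frac{1}{7} = \left(-34\right) \frac{1}{7} = - \frac{34}{7} \approx -4.8571$)
$t = - 2 \left(4 + \frac{i \sqrt{287}}{7}\right)^{2}$ ($t = - 2 \left(4 + \sqrt{- \frac{34}{7} - 1}\right)^{2} = - 2 \left(4 + \sqrt{- \frac{41}{7}}\right)^{2} = - 2 \left(4 + \frac{i \sqrt{287}}{7}\right)^{2} \approx -20.286 - 38.722 i$)
$11 t 36 = 11 \left(- \frac{142}{7} - \frac{16 i \sqrt{287}}{7}\right) 36 = \left(- \frac{1562}{7} - \frac{176 i \sqrt{287}}{7}\right) 36 = - \frac{56232}{7} - \frac{6336 i \sqrt{287}}{7}$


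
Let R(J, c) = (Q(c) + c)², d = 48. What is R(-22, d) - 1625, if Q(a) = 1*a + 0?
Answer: 7591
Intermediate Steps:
Q(a) = a (Q(a) = a + 0 = a)
R(J, c) = 4*c² (R(J, c) = (c + c)² = (2*c)² = 4*c²)
R(-22, d) - 1625 = 4*48² - 1625 = 4*2304 - 1625 = 9216 - 1625 = 7591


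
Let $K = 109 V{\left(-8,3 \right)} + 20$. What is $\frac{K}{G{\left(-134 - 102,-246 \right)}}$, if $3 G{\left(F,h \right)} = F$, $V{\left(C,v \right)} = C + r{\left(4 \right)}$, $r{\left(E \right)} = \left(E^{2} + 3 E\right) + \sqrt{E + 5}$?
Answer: $- \frac{7581}{236} \approx -32.123$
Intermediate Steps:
$r{\left(E \right)} = E^{2} + \sqrt{5 + E} + 3 E$ ($r{\left(E \right)} = \left(E^{2} + 3 E\right) + \sqrt{5 + E} = E^{2} + \sqrt{5 + E} + 3 E$)
$V{\left(C,v \right)} = 31 + C$ ($V{\left(C,v \right)} = C + \left(4^{2} + \sqrt{5 + 4} + 3 \cdot 4\right) = C + \left(16 + \sqrt{9} + 12\right) = C + \left(16 + 3 + 12\right) = C + 31 = 31 + C$)
$G{\left(F,h \right)} = \frac{F}{3}$
$K = 2527$ ($K = 109 \left(31 - 8\right) + 20 = 109 \cdot 23 + 20 = 2507 + 20 = 2527$)
$\frac{K}{G{\left(-134 - 102,-246 \right)}} = \frac{2527}{\frac{1}{3} \left(-134 - 102\right)} = \frac{2527}{\frac{1}{3} \left(-236\right)} = \frac{2527}{- \frac{236}{3}} = 2527 \left(- \frac{3}{236}\right) = - \frac{7581}{236}$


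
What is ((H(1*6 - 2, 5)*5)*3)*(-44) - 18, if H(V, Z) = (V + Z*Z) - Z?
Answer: -15858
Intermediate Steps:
H(V, Z) = V + Z² - Z (H(V, Z) = (V + Z²) - Z = V + Z² - Z)
((H(1*6 - 2, 5)*5)*3)*(-44) - 18 = ((((1*6 - 2) + 5² - 1*5)*5)*3)*(-44) - 18 = ((((6 - 2) + 25 - 5)*5)*3)*(-44) - 18 = (((4 + 25 - 5)*5)*3)*(-44) - 18 = ((24*5)*3)*(-44) - 18 = (120*3)*(-44) - 18 = 360*(-44) - 18 = -15840 - 18 = -15858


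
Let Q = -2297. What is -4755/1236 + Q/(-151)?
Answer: 707029/62212 ≈ 11.365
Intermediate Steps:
-4755/1236 + Q/(-151) = -4755/1236 - 2297/(-151) = -4755*1/1236 - 2297*(-1/151) = -1585/412 + 2297/151 = 707029/62212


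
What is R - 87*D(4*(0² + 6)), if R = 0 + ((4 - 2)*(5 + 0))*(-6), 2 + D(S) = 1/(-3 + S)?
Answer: 769/7 ≈ 109.86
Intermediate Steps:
D(S) = -2 + 1/(-3 + S)
R = -60 (R = 0 + (2*5)*(-6) = 0 + 10*(-6) = 0 - 60 = -60)
R - 87*D(4*(0² + 6)) = -60 - 87*(7 - 8*(0² + 6))/(-3 + 4*(0² + 6)) = -60 - 87*(7 - 8*(0 + 6))/(-3 + 4*(0 + 6)) = -60 - 87*(7 - 8*6)/(-3 + 4*6) = -60 - 87*(7 - 2*24)/(-3 + 24) = -60 - 87*(7 - 48)/21 = -60 - 29*(-41)/7 = -60 - 87*(-41/21) = -60 + 1189/7 = 769/7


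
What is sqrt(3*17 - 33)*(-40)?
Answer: -120*sqrt(2) ≈ -169.71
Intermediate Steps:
sqrt(3*17 - 33)*(-40) = sqrt(51 - 33)*(-40) = sqrt(18)*(-40) = (3*sqrt(2))*(-40) = -120*sqrt(2)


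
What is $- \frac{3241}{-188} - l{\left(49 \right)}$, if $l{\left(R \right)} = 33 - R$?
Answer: $\frac{6249}{188} \approx 33.239$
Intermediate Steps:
$- \frac{3241}{-188} - l{\left(49 \right)} = - \frac{3241}{-188} - \left(33 - 49\right) = \left(-3241\right) \left(- \frac{1}{188}\right) - \left(33 - 49\right) = \frac{3241}{188} - -16 = \frac{3241}{188} + 16 = \frac{6249}{188}$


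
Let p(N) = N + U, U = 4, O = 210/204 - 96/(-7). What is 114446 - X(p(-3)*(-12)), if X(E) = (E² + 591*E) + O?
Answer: 28888263/238 ≈ 1.2138e+5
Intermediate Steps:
O = 3509/238 (O = 210*(1/204) - 96*(-⅐) = 35/34 + 96/7 = 3509/238 ≈ 14.744)
p(N) = 4 + N (p(N) = N + 4 = 4 + N)
X(E) = 3509/238 + E² + 591*E (X(E) = (E² + 591*E) + 3509/238 = 3509/238 + E² + 591*E)
114446 - X(p(-3)*(-12)) = 114446 - (3509/238 + ((4 - 3)*(-12))² + 591*((4 - 3)*(-12))) = 114446 - (3509/238 + (1*(-12))² + 591*(1*(-12))) = 114446 - (3509/238 + (-12)² + 591*(-12)) = 114446 - (3509/238 + 144 - 7092) = 114446 - 1*(-1650115/238) = 114446 + 1650115/238 = 28888263/238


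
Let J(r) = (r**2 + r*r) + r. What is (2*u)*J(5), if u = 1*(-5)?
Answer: -550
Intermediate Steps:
J(r) = r + 2*r**2 (J(r) = (r**2 + r**2) + r = 2*r**2 + r = r + 2*r**2)
u = -5
(2*u)*J(5) = (2*(-5))*(5*(1 + 2*5)) = -50*(1 + 10) = -50*11 = -10*55 = -550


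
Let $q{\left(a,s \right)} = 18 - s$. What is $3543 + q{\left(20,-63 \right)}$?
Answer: $3624$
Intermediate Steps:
$3543 + q{\left(20,-63 \right)} = 3543 + \left(18 - -63\right) = 3543 + \left(18 + 63\right) = 3543 + 81 = 3624$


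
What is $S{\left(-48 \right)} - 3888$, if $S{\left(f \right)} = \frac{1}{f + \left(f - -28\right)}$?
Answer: $- \frac{264385}{68} \approx -3888.0$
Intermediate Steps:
$S{\left(f \right)} = \frac{1}{28 + 2 f}$ ($S{\left(f \right)} = \frac{1}{f + \left(f + 28\right)} = \frac{1}{f + \left(28 + f\right)} = \frac{1}{28 + 2 f}$)
$S{\left(-48 \right)} - 3888 = \frac{1}{2 \left(14 - 48\right)} - 3888 = \frac{1}{2 \left(-34\right)} - 3888 = \frac{1}{2} \left(- \frac{1}{34}\right) - 3888 = - \frac{1}{68} - 3888 = - \frac{264385}{68}$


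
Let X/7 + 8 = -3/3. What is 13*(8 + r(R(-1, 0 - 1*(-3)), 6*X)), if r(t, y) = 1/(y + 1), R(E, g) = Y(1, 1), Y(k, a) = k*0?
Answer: 3015/29 ≈ 103.97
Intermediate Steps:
Y(k, a) = 0
X = -63 (X = -56 + 7*(-3/3) = -56 + 7*(-3*⅓) = -56 + 7*(-1) = -56 - 7 = -63)
R(E, g) = 0
r(t, y) = 1/(1 + y)
13*(8 + r(R(-1, 0 - 1*(-3)), 6*X)) = 13*(8 + 1/(1 + 6*(-63))) = 13*(8 + 1/(1 - 378)) = 13*(8 + 1/(-377)) = 13*(8 - 1/377) = 13*(3015/377) = 3015/29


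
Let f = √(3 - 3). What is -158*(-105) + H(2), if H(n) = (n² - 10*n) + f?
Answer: 16574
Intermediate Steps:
f = 0 (f = √0 = 0)
H(n) = n² - 10*n (H(n) = (n² - 10*n) + 0 = n² - 10*n)
-158*(-105) + H(2) = -158*(-105) + 2*(-10 + 2) = 16590 + 2*(-8) = 16590 - 16 = 16574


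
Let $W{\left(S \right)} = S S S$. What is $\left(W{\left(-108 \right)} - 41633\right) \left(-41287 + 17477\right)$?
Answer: $30985024450$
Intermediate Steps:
$W{\left(S \right)} = S^{3}$ ($W{\left(S \right)} = S^{2} S = S^{3}$)
$\left(W{\left(-108 \right)} - 41633\right) \left(-41287 + 17477\right) = \left(\left(-108\right)^{3} - 41633\right) \left(-41287 + 17477\right) = \left(-1259712 - 41633\right) \left(-23810\right) = \left(-1301345\right) \left(-23810\right) = 30985024450$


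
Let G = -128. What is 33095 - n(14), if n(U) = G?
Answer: 33223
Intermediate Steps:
n(U) = -128
33095 - n(14) = 33095 - 1*(-128) = 33095 + 128 = 33223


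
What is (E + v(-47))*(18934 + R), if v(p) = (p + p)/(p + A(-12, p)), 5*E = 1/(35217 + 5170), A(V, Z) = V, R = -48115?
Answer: -553912253769/11914165 ≈ -46492.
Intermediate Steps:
E = 1/201935 (E = 1/(5*(35217 + 5170)) = (⅕)/40387 = (⅕)*(1/40387) = 1/201935 ≈ 4.9521e-6)
v(p) = 2*p/(-12 + p) (v(p) = (p + p)/(p - 12) = (2*p)/(-12 + p) = 2*p/(-12 + p))
(E + v(-47))*(18934 + R) = (1/201935 + 2*(-47)/(-12 - 47))*(18934 - 48115) = (1/201935 + 2*(-47)/(-59))*(-29181) = (1/201935 + 2*(-47)*(-1/59))*(-29181) = (1/201935 + 94/59)*(-29181) = (18981949/11914165)*(-29181) = -553912253769/11914165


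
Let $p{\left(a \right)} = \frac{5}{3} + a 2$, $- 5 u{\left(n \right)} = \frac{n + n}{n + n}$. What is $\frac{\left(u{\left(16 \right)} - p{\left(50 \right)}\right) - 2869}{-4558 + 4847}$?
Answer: $- \frac{44563}{4335} \approx -10.28$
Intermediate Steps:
$u{\left(n \right)} = - \frac{1}{5}$ ($u{\left(n \right)} = - \frac{\left(n + n\right) \frac{1}{n + n}}{5} = - \frac{2 n \frac{1}{2 n}}{5} = \left(- \frac{1}{5}\right) 1 = - \frac{1}{5}$)
$p{\left(a \right)} = \frac{5}{3} + 2 a$ ($p{\left(a \right)} = 5 \cdot \frac{1}{3} + 2 a = \frac{5}{3} + 2 a$)
$\frac{\left(u{\left(16 \right)} - p{\left(50 \right)}\right) - 2869}{-4558 + 4847} = \frac{\left(- \frac{1}{5} - \left(\frac{5}{3} + 2 \cdot 50\right)\right) - 2869}{-4558 + 4847} = \frac{\left(- \frac{1}{5} - \left(\frac{5}{3} + 100\right)\right) - 2869}{289} = \left(\left(- \frac{1}{5} - \frac{305}{3}\right) - 2869\right) \frac{1}{289} = \left(- \frac{1528}{15} - 2869\right) \frac{1}{289} = \left(- \frac{44563}{15}\right) \frac{1}{289} = - \frac{44563}{4335}$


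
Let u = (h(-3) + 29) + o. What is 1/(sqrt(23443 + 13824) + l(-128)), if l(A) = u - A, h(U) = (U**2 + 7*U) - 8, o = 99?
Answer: 236/18429 - sqrt(37267)/18429 ≈ 0.0023308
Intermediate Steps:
h(U) = -8 + U**2 + 7*U
u = 108 (u = ((-8 + (-3)**2 + 7*(-3)) + 29) + 99 = ((-8 + 9 - 21) + 29) + 99 = (-20 + 29) + 99 = 9 + 99 = 108)
l(A) = 108 - A
1/(sqrt(23443 + 13824) + l(-128)) = 1/(sqrt(23443 + 13824) + (108 - 1*(-128))) = 1/(sqrt(37267) + (108 + 128)) = 1/(sqrt(37267) + 236) = 1/(236 + sqrt(37267))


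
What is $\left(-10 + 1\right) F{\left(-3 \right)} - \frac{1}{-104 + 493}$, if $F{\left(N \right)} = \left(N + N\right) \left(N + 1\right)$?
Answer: $- \frac{42013}{389} \approx -108.0$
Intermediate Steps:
$F{\left(N \right)} = 2 N \left(1 + N\right)$
$\left(-10 + 1\right) F{\left(-3 \right)} - \frac{1}{-104 + 493} = \left(-10 + 1\right) 2 \left(-3\right) \left(1 - 3\right) - \frac{1}{-104 + 493} = - 9 \cdot 2 \left(-3\right) \left(-2\right) - \frac{1}{389} = \left(-9\right) 12 - \frac{1}{389} = -108 - \frac{1}{389} = - \frac{42013}{389}$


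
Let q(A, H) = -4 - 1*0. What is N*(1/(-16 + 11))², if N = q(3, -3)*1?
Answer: -4/25 ≈ -0.16000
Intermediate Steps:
q(A, H) = -4 (q(A, H) = -4 + 0 = -4)
N = -4 (N = -4*1 = -4)
N*(1/(-16 + 11))² = -4/(-16 + 11)² = -4*(1/(-5))² = -4*(-⅕)² = -4*1/25 = -4/25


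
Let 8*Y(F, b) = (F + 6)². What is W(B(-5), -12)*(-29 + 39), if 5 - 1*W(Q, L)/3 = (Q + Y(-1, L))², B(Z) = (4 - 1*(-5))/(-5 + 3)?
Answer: 2985/32 ≈ 93.281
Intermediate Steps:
Y(F, b) = (6 + F)²/8 (Y(F, b) = (F + 6)²/8 = (6 + F)²/8)
B(Z) = -9/2 (B(Z) = (4 + 5)/(-2) = 9*(-½) = -9/2)
W(Q, L) = 15 - 3*(25/8 + Q)² (W(Q, L) = 15 - 3*(Q + (6 - 1)²/8)² = 15 - 3*(Q + (⅛)*5²)² = 15 - 3*(Q + (⅛)*25)² = 15 - 3*(Q + 25/8)² = 15 - 3*(25/8 + Q)²)
W(B(-5), -12)*(-29 + 39) = (15 - 3*(25 + 8*(-9/2))²/64)*(-29 + 39) = (15 - 3*(25 - 36)²/64)*10 = (15 - 3/64*(-11)²)*10 = (15 - 3/64*121)*10 = (15 - 363/64)*10 = (597/64)*10 = 2985/32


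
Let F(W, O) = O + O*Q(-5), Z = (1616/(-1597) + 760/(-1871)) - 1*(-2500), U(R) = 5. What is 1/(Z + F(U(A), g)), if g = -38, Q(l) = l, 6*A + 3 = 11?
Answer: 2987987/7919904268 ≈ 0.00037728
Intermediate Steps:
A = 4/3 (A = -½ + (⅙)*11 = -½ + 11/6 = 4/3 ≈ 1.3333)
Z = 7465730244/2987987 (Z = (1616*(-1/1597) + 760*(-1/1871)) + 2500 = (-1616/1597 - 760/1871) + 2500 = -4237256/2987987 + 2500 = 7465730244/2987987 ≈ 2498.6)
F(W, O) = -4*O (F(W, O) = O + O*(-5) = O - 5*O = -4*O)
1/(Z + F(U(A), g)) = 1/(7465730244/2987987 - 4*(-38)) = 1/(7465730244/2987987 + 152) = 1/(7919904268/2987987) = 2987987/7919904268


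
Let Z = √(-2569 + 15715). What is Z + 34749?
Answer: 34749 + √13146 ≈ 34864.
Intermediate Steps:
Z = √13146 ≈ 114.66
Z + 34749 = √13146 + 34749 = 34749 + √13146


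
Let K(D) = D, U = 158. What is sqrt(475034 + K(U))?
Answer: 2*sqrt(118798) ≈ 689.34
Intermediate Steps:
sqrt(475034 + K(U)) = sqrt(475034 + 158) = sqrt(475192) = 2*sqrt(118798)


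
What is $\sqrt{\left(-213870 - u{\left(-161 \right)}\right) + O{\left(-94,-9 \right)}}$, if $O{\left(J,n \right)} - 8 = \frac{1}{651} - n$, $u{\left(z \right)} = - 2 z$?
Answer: $\frac{2 i \sqrt{22691894631}}{651} \approx 462.79 i$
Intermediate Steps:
$O{\left(J,n \right)} = \frac{5209}{651} - n$ ($O{\left(J,n \right)} = 8 - \left(- \frac{1}{651} + n\right) = \frac{5209}{651} - n$)
$\sqrt{\left(-213870 - u{\left(-161 \right)}\right) + O{\left(-94,-9 \right)}} = \sqrt{\left(-213870 - \left(-2\right) \left(-161\right)\right) + \left(\frac{5209}{651} - -9\right)} = \sqrt{\left(-213870 - 322\right) + \left(\frac{5209}{651} + 9\right)} = \sqrt{\left(-213870 - 322\right) + \frac{11068}{651}} = \sqrt{-214192 + \frac{11068}{651}} = \sqrt{- \frac{139427924}{651}} = \frac{2 i \sqrt{22691894631}}{651}$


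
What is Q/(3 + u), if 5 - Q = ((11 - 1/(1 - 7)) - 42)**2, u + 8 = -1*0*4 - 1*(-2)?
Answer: 34045/108 ≈ 315.23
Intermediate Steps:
u = -6 (u = -8 + (-1*0*4 - 1*(-2)) = -8 + (0*4 + 2) = -8 + (0 + 2) = -8 + 2 = -6)
Q = -34045/36 (Q = 5 - ((11 - 1/(1 - 7)) - 42)**2 = 5 - ((11 - 1/(-6)) - 42)**2 = 5 - ((11 - 1*(-1/6)) - 42)**2 = 5 - ((11 + 1/6) - 42)**2 = 5 - (67/6 - 42)**2 = 5 - (-185/6)**2 = 5 - 1*34225/36 = 5 - 34225/36 = -34045/36 ≈ -945.69)
Q/(3 + u) = -34045/36/(3 - 6) = -34045/36/(-3) = -1/3*(-34045/36) = 34045/108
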